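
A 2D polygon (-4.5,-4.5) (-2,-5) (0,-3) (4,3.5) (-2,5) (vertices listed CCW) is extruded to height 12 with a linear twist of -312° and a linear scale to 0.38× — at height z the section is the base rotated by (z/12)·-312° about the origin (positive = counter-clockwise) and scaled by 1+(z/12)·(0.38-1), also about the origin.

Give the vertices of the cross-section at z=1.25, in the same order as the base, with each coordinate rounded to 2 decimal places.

Cross-section at z=1.25: (-5.81,-1.29) (-4.09,-2.94) (-1.51,-2.37) (4.91,0.75) (0.94,4.95)

t = z/height = 1.25/12 = 0.104167
s = 1 + (scale-1)·z/height = 1 + (0.38-1)·1.25/12 = 0.935417
θ = twist·z/height = -312°·1.25/12 = -32.5000° = -0.567232 rad
cos θ = 0.843391, sin θ = -0.537300 (intermediates below are computed at full precision and shown rounded to 5 d.p.)
v1: (-4.5,-4.5) → rotate → (-6.21311,-1.37741) → ×s → (-5.81185,-1.28846) → (-5.81,-1.29)
v2: (-2,-5) → rotate → (-4.37328,-3.14236) → ×s → (-4.09084,-2.93941) → (-4.09,-2.94)
v3: (0,-3) → rotate → (-1.61190,-2.53017) → ×s → (-1.50780,-2.36677) → (-1.51,-2.37)
v4: (4,3.5) → rotate → (5.25411,0.80267) → ×s → (4.91479,0.75083) → (4.91,0.75)
v5: (-2,5) → rotate → (0.99972,5.29156) → ×s → (0.93515,4.94981) → (0.94,4.95)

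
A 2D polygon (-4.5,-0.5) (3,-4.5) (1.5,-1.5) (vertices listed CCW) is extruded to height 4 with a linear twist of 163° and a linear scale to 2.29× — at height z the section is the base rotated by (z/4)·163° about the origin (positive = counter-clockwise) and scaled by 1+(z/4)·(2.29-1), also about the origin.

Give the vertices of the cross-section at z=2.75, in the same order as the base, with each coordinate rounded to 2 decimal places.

t = z/height = 2.75/4 = 0.6875
s = 1 + (scale-1)·z/height = 1 + (2.29-1)·2.75/4 = 1.886875
θ = twist·z/height = 163°·2.75/4 = 112.0625° = 1.955860 rad
cos θ = -0.375618, sin θ = 0.926775 (intermediates below are computed at full precision and shown rounded to 5 d.p.)
v1: (-4.5,-0.5) → rotate → (2.15367,-3.98268) → ×s → (4.06370,-7.51481) → (4.06,-7.51)
v2: (3,-4.5) → rotate → (3.04363,4.47060) → ×s → (5.74295,8.43547) → (5.74,8.44)
v3: (1.5,-1.5) → rotate → (0.82674,1.95359) → ×s → (1.55995,3.68618) → (1.56,3.69)

Cross-section at z=2.75: (4.06,-7.51) (5.74,8.44) (1.56,3.69)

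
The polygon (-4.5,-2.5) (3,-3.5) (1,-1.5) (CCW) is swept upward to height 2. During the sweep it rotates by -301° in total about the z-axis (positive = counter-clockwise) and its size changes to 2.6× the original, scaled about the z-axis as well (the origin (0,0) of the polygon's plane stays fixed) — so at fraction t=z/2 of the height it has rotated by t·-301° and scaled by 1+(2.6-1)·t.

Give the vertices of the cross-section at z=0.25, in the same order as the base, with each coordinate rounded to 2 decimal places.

Cross-section at z=0.25: (-6.11,0.92) (0.29,-5.52) (-0.15,-2.16)

t = z/height = 0.25/2 = 0.125
s = 1 + (scale-1)·z/height = 1 + (2.6-1)·0.25/2 = 1.200000
θ = twist·z/height = -301°·0.25/2 = -37.6250° = -0.656680 rad
cos θ = 0.792023, sin θ = -0.610491 (intermediates below are computed at full precision and shown rounded to 5 d.p.)
v1: (-4.5,-2.5) → rotate → (-5.09033,0.76715) → ×s → (-6.10840,0.92058) → (-6.11,0.92)
v2: (3,-3.5) → rotate → (0.23935,-4.60355) → ×s → (0.28722,-5.52426) → (0.29,-5.52)
v3: (1,-1.5) → rotate → (-0.12371,-1.79853) → ×s → (-0.14846,-2.15823) → (-0.15,-2.16)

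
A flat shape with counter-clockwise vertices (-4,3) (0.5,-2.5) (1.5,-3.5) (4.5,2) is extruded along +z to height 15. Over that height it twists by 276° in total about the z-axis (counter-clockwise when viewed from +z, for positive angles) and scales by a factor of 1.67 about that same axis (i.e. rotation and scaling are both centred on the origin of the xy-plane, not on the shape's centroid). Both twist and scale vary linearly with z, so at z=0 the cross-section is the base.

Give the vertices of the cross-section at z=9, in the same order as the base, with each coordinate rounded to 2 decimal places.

Cross-section at z=9: (4.39,-5.47) (0.19,3.57) (-0.82,5.28) (-6.81,-1.15)

t = z/height = 9/15 = 0.6
s = 1 + (scale-1)·z/height = 1 + (1.67-1)·9/15 = 1.402000
θ = twist·z/height = 276°·9/15 = 165.6000° = 2.890265 rad
cos θ = -0.968583, sin θ = 0.248690 (intermediates below are computed at full precision and shown rounded to 5 d.p.)
v1: (-4,3) → rotate → (3.12826,-3.90051) → ×s → (4.38582,-5.46851) → (4.39,-5.47)
v2: (0.5,-2.5) → rotate → (0.13743,2.54580) → ×s → (0.19268,3.56922) → (0.19,3.57)
v3: (1.5,-3.5) → rotate → (-0.58246,3.76308) → ×s → (-0.81661,5.27583) → (-0.82,5.28)
v4: (4.5,2) → rotate → (-4.85600,-0.81806) → ×s → (-6.80812,-1.14692) → (-6.81,-1.15)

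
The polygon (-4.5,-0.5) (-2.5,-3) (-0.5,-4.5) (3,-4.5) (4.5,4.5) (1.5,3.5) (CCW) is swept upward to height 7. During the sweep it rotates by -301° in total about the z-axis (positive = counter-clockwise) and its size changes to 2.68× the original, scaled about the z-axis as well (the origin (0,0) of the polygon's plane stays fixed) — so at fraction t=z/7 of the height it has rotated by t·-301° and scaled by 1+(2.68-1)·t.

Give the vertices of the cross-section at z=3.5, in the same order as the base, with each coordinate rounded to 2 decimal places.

Cross-section at z=3.5: (6.75,4.88) (1.29,7.07) (-3.28,7.66) (-8.88,4.49) (-3.13,-11.28) (0.77,-6.96)

t = z/height = 3.5/7 = 0.5
s = 1 + (scale-1)·z/height = 1 + (2.68-1)·3.5/7 = 1.840000
θ = twist·z/height = -301°·3.5/7 = -150.5000° = -2.626721 rad
cos θ = -0.870356, sin θ = -0.492424 (intermediates below are computed at full precision and shown rounded to 5 d.p.)
v1: (-4.5,-0.5) → rotate → (3.67039,2.65108) → ×s → (6.75352,4.87799) → (6.75,4.88)
v2: (-2.5,-3) → rotate → (0.69862,3.84213) → ×s → (1.28546,7.06951) → (1.29,7.07)
v3: (-0.5,-4.5) → rotate → (-1.78073,4.16281) → ×s → (-3.27654,7.65957) → (-3.28,7.66)
v4: (3,-4.5) → rotate → (-4.82697,2.43933) → ×s → (-8.88163,4.48837) → (-8.88,4.49)
v5: (4.5,4.5) → rotate → (-1.70069,-6.13251) → ×s → (-3.12928,-11.28381) → (-3.13,-11.28)
v6: (1.5,3.5) → rotate → (0.41795,-3.78488) → ×s → (0.76903,-6.96418) → (0.77,-6.96)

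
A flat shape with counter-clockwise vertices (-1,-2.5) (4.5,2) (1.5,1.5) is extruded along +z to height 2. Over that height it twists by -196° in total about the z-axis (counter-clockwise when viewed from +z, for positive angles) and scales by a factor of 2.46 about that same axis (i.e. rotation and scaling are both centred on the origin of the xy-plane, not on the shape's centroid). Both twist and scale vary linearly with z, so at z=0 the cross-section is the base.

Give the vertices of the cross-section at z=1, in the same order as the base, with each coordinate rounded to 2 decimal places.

Cross-section at z=1: (-4.04,2.32) (2.34,-8.19) (2.21,-2.93)

t = z/height = 1/2 = 0.5
s = 1 + (scale-1)·z/height = 1 + (2.46-1)·1/2 = 1.730000
θ = twist·z/height = -196°·1/2 = -98.0000° = -1.710423 rad
cos θ = -0.139173, sin θ = -0.990268 (intermediates below are computed at full precision and shown rounded to 5 d.p.)
v1: (-1,-2.5) → rotate → (-2.33650,1.33820) → ×s → (-4.04214,2.31509) → (-4.04,2.32)
v2: (4.5,2) → rotate → (1.35426,-4.73455) → ×s → (2.34286,-8.19078) → (2.34,-8.19)
v3: (1.5,1.5) → rotate → (1.27664,-1.69416) → ×s → (2.20859,-2.93090) → (2.21,-2.93)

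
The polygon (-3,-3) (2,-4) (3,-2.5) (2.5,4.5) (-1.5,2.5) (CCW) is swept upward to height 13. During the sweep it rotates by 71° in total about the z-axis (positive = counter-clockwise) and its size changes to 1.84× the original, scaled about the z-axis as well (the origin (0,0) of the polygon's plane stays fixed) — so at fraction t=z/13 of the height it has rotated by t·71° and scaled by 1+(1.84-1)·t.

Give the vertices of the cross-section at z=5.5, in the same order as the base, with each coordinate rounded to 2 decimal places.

Cross-section at z=5.5: (-1.48,-5.56) (5.06,-3.34) (5.22,-0.90) (-0.12,6.98) (-3.46,1.92)

t = z/height = 5.5/13 = 0.423077
s = 1 + (scale-1)·z/height = 1 + (1.84-1)·5.5/13 = 1.355385
θ = twist·z/height = 71°·5.5/13 = 30.0385° = 0.524270 rad
cos θ = 0.865690, sin θ = 0.500581 (intermediates below are computed at full precision and shown rounded to 5 d.p.)
v1: (-3,-3) → rotate → (-1.09533,-4.09881) → ×s → (-1.48459,-5.55547) → (-1.48,-5.56)
v2: (2,-4) → rotate → (3.73370,-2.46160) → ×s → (5.06061,-3.33641) → (5.06,-3.34)
v3: (3,-2.5) → rotate → (3.84852,-0.66248) → ×s → (5.21623,-0.89792) → (5.22,-0.90)
v4: (2.5,4.5) → rotate → (-0.08839,5.14706) → ×s → (-0.11980,6.97624) → (-0.12,6.98)
v5: (-1.5,2.5) → rotate → (-2.54999,1.41335) → ×s → (-3.45621,1.91564) → (-3.46,1.92)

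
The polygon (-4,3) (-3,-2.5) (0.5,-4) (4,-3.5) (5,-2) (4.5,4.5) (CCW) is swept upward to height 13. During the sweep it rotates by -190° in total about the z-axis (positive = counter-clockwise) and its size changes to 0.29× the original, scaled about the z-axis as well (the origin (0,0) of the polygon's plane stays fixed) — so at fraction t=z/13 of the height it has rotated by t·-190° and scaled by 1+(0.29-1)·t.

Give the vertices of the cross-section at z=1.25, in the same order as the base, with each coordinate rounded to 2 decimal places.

Cross-section at z=1.25: (-2.66,3.82) (-3.38,-1.34) (-0.73,-3.69) (2.52,-4.27) (3.84,-3.23) (5.30,2.67)

t = z/height = 1.25/13 = 0.0961538
s = 1 + (scale-1)·z/height = 1 + (0.29-1)·1.25/13 = 0.931731
θ = twist·z/height = -190°·1.25/13 = -18.2692° = -0.318858 rad
cos θ = 0.949594, sin θ = -0.313483 (intermediates below are computed at full precision and shown rounded to 5 d.p.)
v1: (-4,3) → rotate → (-2.85793,4.10271) → ×s → (-2.66282,3.82262) → (-2.66,3.82)
v2: (-3,-2.5) → rotate → (-3.63249,-1.43354) → ×s → (-3.38450,-1.33567) → (-3.38,-1.34)
v3: (0.5,-4) → rotate → (-0.77913,-3.95512) → ×s → (-0.72594,-3.68510) → (-0.73,-3.69)
v4: (4,-3.5) → rotate → (2.70119,-4.57751) → ×s → (2.51678,-4.26501) → (2.52,-4.27)
v5: (5,-2) → rotate → (4.12100,-3.46660) → ×s → (3.83967,-3.22994) → (3.84,-3.23)
v6: (4.5,4.5) → rotate → (5.68384,2.86250) → ×s → (5.29581,2.66708) → (5.30,2.67)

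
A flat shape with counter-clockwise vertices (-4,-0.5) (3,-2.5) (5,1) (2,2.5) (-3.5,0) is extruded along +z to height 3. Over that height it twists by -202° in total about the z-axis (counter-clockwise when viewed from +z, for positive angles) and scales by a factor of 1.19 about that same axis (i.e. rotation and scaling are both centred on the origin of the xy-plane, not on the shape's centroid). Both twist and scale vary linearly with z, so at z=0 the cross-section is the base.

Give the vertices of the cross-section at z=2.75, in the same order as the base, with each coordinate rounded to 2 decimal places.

Cross-section at z=2.75: (4.73,0.16) (-3.24,3.24) (-5.95,-0.64) (-2.60,-2.71) (4.09,-0.37)

t = z/height = 2.75/3 = 0.916667
s = 1 + (scale-1)·z/height = 1 + (1.19-1)·2.75/3 = 1.174167
θ = twist·z/height = -202°·2.75/3 = -185.1667° = -3.231768 rad
cos θ = -0.995937, sin θ = 0.090053 (intermediates below are computed at full precision and shown rounded to 5 d.p.)
v1: (-4,-0.5) → rotate → (4.02877,0.13776) → ×s → (4.73045,0.16175) → (4.73,0.16)
v2: (3,-2.5) → rotate → (-2.76268,2.76000) → ×s → (-3.24384,3.24070) → (-3.24,3.24)
v3: (5,1) → rotate → (-5.06974,-0.54567) → ×s → (-5.95272,-0.64071) → (-5.95,-0.64)
v4: (2,2.5) → rotate → (-2.21701,-2.30974) → ×s → (-2.60314,-2.71202) → (-2.60,-2.71)
v5: (-3.5,0) → rotate → (3.48578,-0.31519) → ×s → (4.09289,-0.37008) → (4.09,-0.37)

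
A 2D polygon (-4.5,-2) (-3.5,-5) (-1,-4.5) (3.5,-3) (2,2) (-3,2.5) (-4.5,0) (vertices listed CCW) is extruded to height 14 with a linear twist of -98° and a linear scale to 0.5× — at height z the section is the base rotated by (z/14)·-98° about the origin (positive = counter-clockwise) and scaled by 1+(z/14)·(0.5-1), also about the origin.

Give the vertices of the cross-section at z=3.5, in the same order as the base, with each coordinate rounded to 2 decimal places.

Cross-section at z=3.5: (-4.31,0.04) (-4.60,-2.71) (-2.43,-3.22) (1.70,-3.66) (2.32,0.87) (-1.48,3.08) (-3.58,1.63)

t = z/height = 3.5/14 = 0.25
s = 1 + (scale-1)·z/height = 1 + (0.5-1)·3.5/14 = 0.875000
θ = twist·z/height = -98°·3.5/14 = -24.5000° = -0.427606 rad
cos θ = 0.909961, sin θ = -0.414693 (intermediates below are computed at full precision and shown rounded to 5 d.p.)
v1: (-4.5,-2) → rotate → (-4.92421,0.04620) → ×s → (-4.30869,0.04042) → (-4.31,0.04)
v2: (-3.5,-5) → rotate → (-5.25833,-3.09838) → ×s → (-4.60104,-2.71108) → (-4.60,-2.71)
v3: (-1,-4.5) → rotate → (-2.77608,-3.68013) → ×s → (-2.42907,-3.22012) → (-2.43,-3.22)
v4: (3.5,-3) → rotate → (1.94078,-4.18131) → ×s → (1.69819,-3.65865) → (1.70,-3.66)
v5: (2,2) → rotate → (2.64931,0.99054) → ×s → (2.31815,0.86672) → (2.32,0.87)
v6: (-3,2.5) → rotate → (-1.69315,3.51898) → ×s → (-1.48151,3.07911) → (-1.48,3.08)
v7: (-4.5,0) → rotate → (-4.09483,1.86612) → ×s → (-3.58297,1.63285) → (-3.58,1.63)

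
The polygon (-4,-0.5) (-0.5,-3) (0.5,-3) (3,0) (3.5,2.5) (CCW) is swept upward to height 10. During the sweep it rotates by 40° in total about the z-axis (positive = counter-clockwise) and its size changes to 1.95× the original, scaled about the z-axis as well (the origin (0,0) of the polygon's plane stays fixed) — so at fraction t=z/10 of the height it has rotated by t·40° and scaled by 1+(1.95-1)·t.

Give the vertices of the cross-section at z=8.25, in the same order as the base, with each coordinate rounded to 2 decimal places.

Cross-section at z=8.25: (-5.50,-4.63) (2.17,-4.97) (3.66,-4.00) (4.49,2.91) (2.81,7.14)

t = z/height = 8.25/10 = 0.825
s = 1 + (scale-1)·z/height = 1 + (1.95-1)·8.25/10 = 1.783750
θ = twist·z/height = 40°·8.25/10 = 33.0000° = 0.575959 rad
cos θ = 0.838671, sin θ = 0.544639 (intermediates below are computed at full precision and shown rounded to 5 d.p.)
v1: (-4,-0.5) → rotate → (-3.08236,-2.59789) → ×s → (-5.49816,-4.63399) → (-5.50,-4.63)
v2: (-0.5,-3) → rotate → (1.21458,-2.78833) → ×s → (2.16651,-4.97369) → (2.17,-4.97)
v3: (0.5,-3) → rotate → (2.05325,-2.24369) → ×s → (3.66249,-4.00219) → (3.66,-4.00)
v4: (3,0) → rotate → (2.51601,1.63392) → ×s → (4.48794,2.91450) → (4.49,2.91)
v5: (3.5,2.5) → rotate → (1.57375,4.00291) → ×s → (2.80718,7.14020) → (2.81,7.14)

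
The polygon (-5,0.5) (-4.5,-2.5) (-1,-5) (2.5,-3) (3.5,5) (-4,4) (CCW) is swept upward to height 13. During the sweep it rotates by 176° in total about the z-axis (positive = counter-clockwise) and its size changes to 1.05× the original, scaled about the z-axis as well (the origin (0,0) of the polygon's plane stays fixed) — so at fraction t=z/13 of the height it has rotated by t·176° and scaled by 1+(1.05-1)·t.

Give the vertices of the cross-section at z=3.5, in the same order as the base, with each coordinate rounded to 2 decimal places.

t = z/height = 3.5/13 = 0.269231
s = 1 + (scale-1)·z/height = 1 + (1.05-1)·3.5/13 = 1.013462
θ = twist·z/height = 176°·3.5/13 = 47.3846° = 0.827018 rad
cos θ = 0.677074, sin θ = 0.735915 (intermediates below are computed at full precision and shown rounded to 5 d.p.)
v1: (-5,0.5) → rotate → (-3.75333,-3.34104) → ×s → (-3.80385,-3.38602) → (-3.80,-3.39)
v2: (-4.5,-2.5) → rotate → (-1.20704,-5.00430) → ×s → (-1.22329,-5.07167) → (-1.22,-5.07)
v3: (-1,-5) → rotate → (3.00250,-4.12128) → ×s → (3.04292,-4.17676) → (3.04,-4.18)
v4: (2.5,-3) → rotate → (3.90043,-0.19143) → ×s → (3.95294,-0.19401) → (3.95,-0.19)
v5: (3.5,5) → rotate → (-1.30982,5.96107) → ×s → (-1.32745,6.04132) → (-1.33,6.04)
v6: (-4,4) → rotate → (-5.65196,-0.23537) → ×s → (-5.72804,-0.23854) → (-5.73,-0.24)

Cross-section at z=3.5: (-3.80,-3.39) (-1.22,-5.07) (3.04,-4.18) (3.95,-0.19) (-1.33,6.04) (-5.73,-0.24)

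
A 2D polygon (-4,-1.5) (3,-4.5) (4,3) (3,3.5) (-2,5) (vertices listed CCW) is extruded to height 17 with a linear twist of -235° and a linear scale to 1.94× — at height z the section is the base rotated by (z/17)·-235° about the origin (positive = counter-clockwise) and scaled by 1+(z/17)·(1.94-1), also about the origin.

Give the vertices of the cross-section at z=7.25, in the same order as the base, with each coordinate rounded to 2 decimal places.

Cross-section at z=7.25: (-1.07,5.89) (-6.95,-3.02) (3.14,-6.26) (4.08,-5.01) (7.39,1.51)

t = z/height = 7.25/17 = 0.426471
s = 1 + (scale-1)·z/height = 1 + (1.94-1)·7.25/17 = 1.400882
θ = twist·z/height = -235°·7.25/17 = -100.2206° = -1.749179 rad
cos θ = -0.177438, sin θ = -0.984132 (intermediates below are computed at full precision and shown rounded to 5 d.p.)
v1: (-4,-1.5) → rotate → (-0.76644,4.20269) → ×s → (-1.07370,5.88747) → (-1.07,5.89)
v2: (3,-4.5) → rotate → (-4.96091,-2.15392) → ×s → (-6.94965,-3.01739) → (-6.95,-3.02)
v3: (4,3) → rotate → (2.24264,-4.46884) → ×s → (3.14168,-6.26032) → (3.14,-6.26)
v4: (3,3.5) → rotate → (2.91215,-3.57343) → ×s → (4.07957,-5.00596) → (4.08,-5.01)
v5: (-2,5) → rotate → (5.27554,1.08107) → ×s → (7.39041,1.51445) → (7.39,1.51)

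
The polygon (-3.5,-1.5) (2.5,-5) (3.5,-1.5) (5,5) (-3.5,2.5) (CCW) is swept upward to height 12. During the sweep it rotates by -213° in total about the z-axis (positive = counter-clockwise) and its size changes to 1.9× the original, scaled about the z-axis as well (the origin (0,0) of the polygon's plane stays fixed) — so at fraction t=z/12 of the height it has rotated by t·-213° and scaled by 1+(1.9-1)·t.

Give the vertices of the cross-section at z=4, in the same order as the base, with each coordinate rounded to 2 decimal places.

Cross-section at z=4: (-3.33,3.67) (-5.09,-5.19) (-0.36,-4.94) (8.26,-4.03) (1.59,5.36)

t = z/height = 4/12 = 0.333333
s = 1 + (scale-1)·z/height = 1 + (1.9-1)·4/12 = 1.300000
θ = twist·z/height = -213°·4/12 = -71.0000° = -1.239184 rad
cos θ = 0.325568, sin θ = -0.945519 (intermediates below are computed at full precision and shown rounded to 5 d.p.)
v1: (-3.5,-1.5) → rotate → (-2.55777,2.82096) → ×s → (-3.32510,3.66725) → (-3.33,3.67)
v2: (2.5,-5) → rotate → (-3.91367,-3.99164) → ×s → (-5.08777,-5.18913) → (-5.09,-5.19)
v3: (3.5,-1.5) → rotate → (-0.27879,-3.79767) → ×s → (-0.36243,-4.93697) → (-0.36,-4.94)
v4: (5,5) → rotate → (6.35543,-3.09975) → ×s → (8.26206,-4.02968) → (8.26,-4.03)
v5: (-3.5,2.5) → rotate → (1.22431,4.12324) → ×s → (1.59160,5.36021) → (1.59,5.36)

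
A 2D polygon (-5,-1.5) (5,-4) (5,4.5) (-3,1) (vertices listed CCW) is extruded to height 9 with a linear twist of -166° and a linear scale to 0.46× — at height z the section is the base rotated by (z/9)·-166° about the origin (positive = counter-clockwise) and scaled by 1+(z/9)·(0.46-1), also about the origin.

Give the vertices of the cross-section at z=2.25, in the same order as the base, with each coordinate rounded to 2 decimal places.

t = z/height = 2.25/9 = 0.25
s = 1 + (scale-1)·z/height = 1 + (0.46-1)·2.25/9 = 0.865000
θ = twist·z/height = -166°·2.25/9 = -41.5000° = -0.724312 rad
cos θ = 0.748956, sin θ = -0.662620 (intermediates below are computed at full precision and shown rounded to 5 d.p.)
v1: (-5,-1.5) → rotate → (-4.73871,2.18967) → ×s → (-4.09898,1.89406) → (-4.10,1.89)
v2: (5,-4) → rotate → (1.09430,-6.30892) → ×s → (0.94657,-5.45722) → (0.95,-5.46)
v3: (5,4.5) → rotate → (6.72657,0.05720) → ×s → (5.81848,0.04948) → (5.82,0.05)
v4: (-3,1) → rotate → (-1.58425,2.73682) → ×s → (-1.37037,2.36735) → (-1.37,2.37)

Cross-section at z=2.25: (-4.10,1.89) (0.95,-5.46) (5.82,0.05) (-1.37,2.37)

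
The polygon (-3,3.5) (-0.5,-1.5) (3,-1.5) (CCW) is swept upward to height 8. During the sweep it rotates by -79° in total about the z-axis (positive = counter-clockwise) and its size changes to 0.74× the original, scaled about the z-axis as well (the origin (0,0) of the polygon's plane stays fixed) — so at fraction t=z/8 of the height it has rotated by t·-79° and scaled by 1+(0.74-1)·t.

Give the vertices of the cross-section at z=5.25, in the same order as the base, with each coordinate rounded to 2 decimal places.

Cross-section at z=5.25: (0.75,3.75) (-1.23,-0.44) (0.56,-2.73)

t = z/height = 5.25/8 = 0.65625
s = 1 + (scale-1)·z/height = 1 + (0.74-1)·5.25/8 = 0.829375
θ = twist·z/height = -79°·5.25/8 = -51.8438° = -0.904844 rad
cos θ = 0.617808, sin θ = -0.786329 (intermediates below are computed at full precision and shown rounded to 5 d.p.)
v1: (-3,3.5) → rotate → (0.89873,4.52132) → ×s → (0.74538,3.74987) → (0.75,3.75)
v2: (-0.5,-1.5) → rotate → (-1.48840,-0.53355) → ×s → (-1.23444,-0.44251) → (-1.23,-0.44)
v3: (3,-1.5) → rotate → (0.67393,-3.28570) → ×s → (0.55894,-2.72508) → (0.56,-2.73)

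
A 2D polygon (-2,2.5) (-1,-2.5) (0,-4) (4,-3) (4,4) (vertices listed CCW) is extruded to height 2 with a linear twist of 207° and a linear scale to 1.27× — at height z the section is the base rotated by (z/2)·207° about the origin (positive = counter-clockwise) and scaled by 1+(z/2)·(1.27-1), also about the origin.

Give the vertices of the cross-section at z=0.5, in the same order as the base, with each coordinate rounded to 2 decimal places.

t = z/height = 0.5/2 = 0.25
s = 1 + (scale-1)·z/height = 1 + (1.27-1)·0.5/2 = 1.067500
θ = twist·z/height = 207°·0.5/2 = 51.7500° = 0.903208 rad
cos θ = 0.619094, sin θ = 0.785317 (intermediates below are computed at full precision and shown rounded to 5 d.p.)
v1: (-2,2.5) → rotate → (-3.20148,-0.02290) → ×s → (-3.41758,-0.02444) → (-3.42,-0.02)
v2: (-1,-2.5) → rotate → (1.34420,-2.33305) → ×s → (1.43493,-2.49053) → (1.43,-2.49)
v3: (0,-4) → rotate → (3.14127,-2.47638) → ×s → (3.35330,-2.64353) → (3.35,-2.64)
v4: (4,-3) → rotate → (4.83233,1.28399) → ×s → (5.15851,1.37065) → (5.16,1.37)
v5: (4,4) → rotate → (-0.66489,5.61764) → ×s → (-0.70977,5.99683) → (-0.71,6.00)

Cross-section at z=0.5: (-3.42,-0.02) (1.43,-2.49) (3.35,-2.64) (5.16,1.37) (-0.71,6.00)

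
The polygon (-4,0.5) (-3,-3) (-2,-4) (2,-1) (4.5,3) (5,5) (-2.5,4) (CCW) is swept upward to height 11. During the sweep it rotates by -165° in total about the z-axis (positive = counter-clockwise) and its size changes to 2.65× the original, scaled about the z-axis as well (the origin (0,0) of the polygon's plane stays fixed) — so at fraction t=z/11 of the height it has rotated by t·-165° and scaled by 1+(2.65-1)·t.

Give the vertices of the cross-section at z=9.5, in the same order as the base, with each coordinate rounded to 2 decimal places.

t = z/height = 9.5/11 = 0.863636
s = 1 + (scale-1)·z/height = 1 + (2.65-1)·9.5/11 = 2.425000
θ = twist·z/height = -165°·9.5/11 = -142.5000° = -2.487094 rad
cos θ = -0.793353, sin θ = -0.608761 (intermediates below are computed at full precision and shown rounded to 5 d.p.)
v1: (-4,0.5) → rotate → (3.47779,2.03837) → ×s → (8.43365,4.94304) → (8.43,4.94)
v2: (-3,-3) → rotate → (0.55378,4.20634) → ×s → (1.34291,10.20038) → (1.34,10.20)
v3: (-2,-4) → rotate → (-0.84834,4.39094) → ×s → (-2.05722,10.64802) → (-2.06,10.65)
v4: (2,-1) → rotate → (-2.19547,-0.42417) → ×s → (-5.32401,-1.02861) → (-5.32,-1.03)
v5: (4.5,3) → rotate → (-1.74381,-5.11949) → ×s → (-4.22873,-12.41475) → (-4.23,-12.41)
v6: (5,5) → rotate → (-0.92296,-7.01057) → ×s → (-2.23818,-17.00064) → (-2.24,-17.00)
v7: (-2.5,4) → rotate → (4.41843,-1.65151) → ×s → (10.71469,-4.00491) → (10.71,-4.00)

Cross-section at z=9.5: (8.43,4.94) (1.34,10.20) (-2.06,10.65) (-5.32,-1.03) (-4.23,-12.41) (-2.24,-17.00) (10.71,-4.00)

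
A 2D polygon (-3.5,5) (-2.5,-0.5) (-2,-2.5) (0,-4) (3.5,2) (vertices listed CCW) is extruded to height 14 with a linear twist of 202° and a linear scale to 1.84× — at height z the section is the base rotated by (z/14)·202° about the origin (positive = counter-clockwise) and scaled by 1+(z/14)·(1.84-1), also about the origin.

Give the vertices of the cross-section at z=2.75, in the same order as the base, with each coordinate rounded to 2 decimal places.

Cross-section at z=2.75: (-6.86,1.88) (-1.87,-2.31) (0.07,-3.73) (2.98,-3.59) (1.65,4.40)

t = z/height = 2.75/14 = 0.196429
s = 1 + (scale-1)·z/height = 1 + (1.84-1)·2.75/14 = 1.165000
θ = twist·z/height = 202°·2.75/14 = 39.6786° = 0.692522 rad
cos θ = 0.769638, sin θ = 0.638480 (intermediates below are computed at full precision and shown rounded to 5 d.p.)
v1: (-3.5,5) → rotate → (-5.88613,1.61351) → ×s → (-6.85735,1.87974) → (-6.86,1.88)
v2: (-2.5,-0.5) → rotate → (-1.60486,-1.98102) → ×s → (-1.86966,-2.30789) → (-1.87,-2.31)
v3: (-2,-2.5) → rotate → (0.05692,-3.20106) → ×s → (0.06632,-3.72923) → (0.07,-3.73)
v4: (0,-4) → rotate → (2.55392,-3.07855) → ×s → (2.97532,-3.58651) → (2.98,-3.59)
v5: (3.5,2) → rotate → (1.41677,3.77396) → ×s → (1.65054,4.39666) → (1.65,4.40)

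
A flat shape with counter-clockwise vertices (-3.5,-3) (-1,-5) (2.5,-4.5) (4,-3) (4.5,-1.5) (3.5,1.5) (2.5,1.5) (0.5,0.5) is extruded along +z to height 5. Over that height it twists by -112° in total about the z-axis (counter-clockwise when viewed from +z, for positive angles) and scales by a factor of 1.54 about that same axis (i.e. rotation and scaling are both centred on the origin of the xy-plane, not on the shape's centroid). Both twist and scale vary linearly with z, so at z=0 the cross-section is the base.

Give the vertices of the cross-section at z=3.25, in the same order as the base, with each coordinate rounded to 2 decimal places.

t = z/height = 3.25/5 = 0.65
s = 1 + (scale-1)·z/height = 1 + (1.54-1)·3.25/5 = 1.351000
θ = twist·z/height = -112°·3.25/5 = -72.8000° = -1.270600 rad
cos θ = 0.295708, sin θ = -0.955278 (intermediates below are computed at full precision and shown rounded to 5 d.p.)
v1: (-3.5,-3) → rotate → (-3.90081,2.45635) → ×s → (-5.27000,3.31853) → (-5.27,3.32)
v2: (-1,-5) → rotate → (-5.07210,-0.52326) → ×s → (-6.85241,-0.70693) → (-6.85,-0.71)
v3: (2.5,-4.5) → rotate → (-3.55948,-3.71888) → ×s → (-4.80886,-5.02421) → (-4.81,-5.02)
v4: (4,-3) → rotate → (-1.68300,-4.70824) → ×s → (-2.27374,-6.36083) → (-2.27,-6.36)
v5: (4.5,-1.5) → rotate → (-0.10223,-4.74231) → ×s → (-0.13811,-6.40687) → (-0.14,-6.41)
v6: (3.5,1.5) → rotate → (2.46790,-2.89991) → ×s → (3.33413,-3.91778) → (3.33,-3.92)
v7: (2.5,1.5) → rotate → (2.17219,-1.94463) → ×s → (2.93463,-2.62720) → (2.93,-2.63)
v8: (0.5,0.5) → rotate → (0.62549,-0.32979) → ×s → (0.84504,-0.44554) → (0.85,-0.45)

Cross-section at z=3.25: (-5.27,3.32) (-6.85,-0.71) (-4.81,-5.02) (-2.27,-6.36) (-0.14,-6.41) (3.33,-3.92) (2.93,-2.63) (0.85,-0.45)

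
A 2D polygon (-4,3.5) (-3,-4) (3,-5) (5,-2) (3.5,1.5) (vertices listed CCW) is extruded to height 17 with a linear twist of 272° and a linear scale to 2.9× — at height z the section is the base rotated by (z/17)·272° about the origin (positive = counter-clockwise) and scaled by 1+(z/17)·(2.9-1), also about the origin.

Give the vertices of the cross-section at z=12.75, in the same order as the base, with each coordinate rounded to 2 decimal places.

t = z/height = 12.75/17 = 0.75
s = 1 + (scale-1)·z/height = 1 + (2.9-1)·12.75/17 = 2.425000
θ = twist·z/height = 272°·12.75/17 = 204.0000° = 3.560472 rad
cos θ = -0.913545, sin θ = -0.406737 (intermediates below are computed at full precision and shown rounded to 5 d.p.)
v1: (-4,3.5) → rotate → (5.07776,-1.57046) → ×s → (12.31357,-3.80837) → (12.31,-3.81)
v2: (-3,-4) → rotate → (1.11369,4.87439) → ×s → (2.70070,11.82040) → (2.70,11.82)
v3: (3,-5) → rotate → (-4.77432,3.34752) → ×s → (-11.57773,8.11773) → (-11.58,8.12)
v4: (5,-2) → rotate → (-5.38120,-0.20659) → ×s → (-13.04941,-0.50099) → (-13.05,-0.50)
v5: (3.5,1.5) → rotate → (-2.58730,-2.79390) → ×s → (-6.27421,-6.77520) → (-6.27,-6.78)

Cross-section at z=12.75: (12.31,-3.81) (2.70,11.82) (-11.58,8.12) (-13.05,-0.50) (-6.27,-6.78)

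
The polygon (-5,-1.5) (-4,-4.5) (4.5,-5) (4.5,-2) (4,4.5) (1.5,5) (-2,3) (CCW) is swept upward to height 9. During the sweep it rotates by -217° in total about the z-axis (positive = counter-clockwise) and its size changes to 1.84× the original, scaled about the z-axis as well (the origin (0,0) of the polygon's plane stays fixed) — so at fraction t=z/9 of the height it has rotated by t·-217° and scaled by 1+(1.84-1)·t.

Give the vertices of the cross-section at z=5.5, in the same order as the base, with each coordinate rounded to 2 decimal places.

t = z/height = 5.5/9 = 0.611111
s = 1 + (scale-1)·z/height = 1 + (1.84-1)·5.5/9 = 1.513333
θ = twist·z/height = -217°·5.5/9 = -132.6111° = -2.314501 rad
cos θ = -0.677019, sin θ = -0.735966 (intermediates below are computed at full precision and shown rounded to 5 d.p.)
v1: (-5,-1.5) → rotate → (2.28114,4.69536) → ×s → (3.45213,7.10564) → (3.45,7.11)
v2: (-4,-4.5) → rotate → (-0.60377,5.99045) → ×s → (-0.91371,9.06554) → (-0.91,9.07)
v3: (4.5,-5) → rotate → (-6.72641,0.07325) → ×s → (-10.17931,0.11085) → (-10.18,0.11)
v4: (4.5,-2) → rotate → (-4.51852,-1.95781) → ×s → (-6.83802,-2.96282) → (-6.84,-2.96)
v5: (4,4.5) → rotate → (0.60377,-5.99045) → ×s → (0.91371,-9.06554) → (0.91,-9.07)
v6: (1.5,5) → rotate → (2.66430,-4.48904) → ×s → (4.03198,-6.79342) → (4.03,-6.79)
v7: (-2,3) → rotate → (3.56193,-0.55912) → ×s → (5.39039,-0.84614) → (5.39,-0.85)

Cross-section at z=5.5: (3.45,7.11) (-0.91,9.07) (-10.18,0.11) (-6.84,-2.96) (0.91,-9.07) (4.03,-6.79) (5.39,-0.85)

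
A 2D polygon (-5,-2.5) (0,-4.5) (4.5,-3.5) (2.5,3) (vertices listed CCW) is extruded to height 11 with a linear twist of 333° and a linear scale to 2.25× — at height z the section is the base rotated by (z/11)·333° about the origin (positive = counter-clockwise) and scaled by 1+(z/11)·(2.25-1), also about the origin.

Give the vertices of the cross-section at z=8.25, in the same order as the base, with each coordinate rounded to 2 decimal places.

Cross-section at z=8.25: (-1.19,10.77) (-8.18,3.02) (-9.38,-5.83) (3.78,-6.56)

t = z/height = 8.25/11 = 0.75
s = 1 + (scale-1)·z/height = 1 + (2.25-1)·8.25/11 = 1.937500
θ = twist·z/height = 333°·8.25/11 = 249.7500° = 4.358960 rad
cos θ = -0.346117, sin θ = -0.938191 (intermediates below are computed at full precision and shown rounded to 5 d.p.)
v1: (-5,-2.5) → rotate → (-0.61489,5.55625) → ×s → (-1.19136,10.76523) → (-1.19,10.77)
v2: (0,-4.5) → rotate → (-4.22186,1.55753) → ×s → (-8.17986,3.01771) → (-8.18,3.02)
v3: (4.5,-3.5) → rotate → (-4.84120,-3.01045) → ×s → (-9.37982,-5.83275) → (-9.38,-5.83)
v4: (2.5,3) → rotate → (1.94928,-3.38383) → ×s → (3.77673,-6.55617) → (3.78,-6.56)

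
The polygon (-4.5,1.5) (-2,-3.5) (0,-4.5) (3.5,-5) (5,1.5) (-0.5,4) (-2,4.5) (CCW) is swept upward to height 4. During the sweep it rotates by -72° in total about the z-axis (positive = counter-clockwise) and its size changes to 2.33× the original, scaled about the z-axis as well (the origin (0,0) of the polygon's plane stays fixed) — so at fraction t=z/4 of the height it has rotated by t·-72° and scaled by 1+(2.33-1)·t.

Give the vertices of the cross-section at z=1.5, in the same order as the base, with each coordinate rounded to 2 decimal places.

t = z/height = 1.5/4 = 0.375
s = 1 + (scale-1)·z/height = 1 + (2.33-1)·1.5/4 = 1.498750
θ = twist·z/height = -72°·1.5/4 = -27.0000° = -0.471239 rad
cos θ = 0.891007, sin θ = -0.453990 (intermediates below are computed at full precision and shown rounded to 5 d.p.)
v1: (-4.5,1.5) → rotate → (-3.32854,3.37947) → ×s → (-4.98865,5.06498) → (-4.99,5.06)
v2: (-2,-3.5) → rotate → (-3.37098,-2.21054) → ×s → (-5.05226,-3.31305) → (-5.05,-3.31)
v3: (0,-4.5) → rotate → (-2.04296,-4.00953) → ×s → (-3.06188,-6.00928) → (-3.06,-6.01)
v4: (3.5,-5) → rotate → (0.84857,-6.04400) → ×s → (1.27179,-9.05844) → (1.27,-9.06)
v5: (5,1.5) → rotate → (5.13602,-0.93344) → ×s → (7.69761,-1.39900) → (7.70,-1.40)
v6: (-0.5,4) → rotate → (1.37046,3.79102) → ×s → (2.05398,5.68179) → (2.05,5.68)
v7: (-2,4.5) → rotate → (0.26094,4.91751) → ×s → (0.39109,7.37012) → (0.39,7.37)

Cross-section at z=1.5: (-4.99,5.06) (-5.05,-3.31) (-3.06,-6.01) (1.27,-9.06) (7.70,-1.40) (2.05,5.68) (0.39,7.37)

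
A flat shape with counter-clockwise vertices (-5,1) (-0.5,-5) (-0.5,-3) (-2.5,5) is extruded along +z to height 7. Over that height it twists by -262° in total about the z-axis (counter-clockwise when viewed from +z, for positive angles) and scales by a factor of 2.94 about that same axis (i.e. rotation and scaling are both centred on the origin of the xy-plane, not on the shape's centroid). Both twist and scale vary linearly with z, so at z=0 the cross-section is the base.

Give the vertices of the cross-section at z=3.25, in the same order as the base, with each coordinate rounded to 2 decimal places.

t = z/height = 3.25/7 = 0.464286
s = 1 + (scale-1)·z/height = 1 + (2.94-1)·3.25/7 = 1.900714
θ = twist·z/height = -262°·3.25/7 = -121.6429° = -2.123068 rad
cos θ = -0.524623, sin θ = -0.851335 (intermediates below are computed at full precision and shown rounded to 5 d.p.)
v1: (-5,1) → rotate → (3.47445,3.73205) → ×s → (6.60393,7.09356) → (6.60,7.09)
v2: (-0.5,-5) → rotate → (-3.99436,3.04878) → ×s → (-7.59214,5.79486) → (-7.59,5.79)
v3: (-0.5,-3) → rotate → (-2.29169,1.99954) → ×s → (-4.35585,3.80055) → (-4.36,3.80)
v4: (-2.5,5) → rotate → (5.56823,-0.49478) → ×s → (10.58362,-0.94043) → (10.58,-0.94)

Cross-section at z=3.25: (6.60,7.09) (-7.59,5.79) (-4.36,3.80) (10.58,-0.94)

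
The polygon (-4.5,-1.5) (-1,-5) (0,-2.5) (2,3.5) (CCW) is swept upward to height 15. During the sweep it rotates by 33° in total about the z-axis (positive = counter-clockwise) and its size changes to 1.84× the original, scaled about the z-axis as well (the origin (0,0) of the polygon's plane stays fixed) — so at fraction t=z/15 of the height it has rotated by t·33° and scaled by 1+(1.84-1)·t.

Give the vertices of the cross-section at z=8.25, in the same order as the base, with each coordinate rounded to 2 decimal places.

t = z/height = 8.25/15 = 0.55
s = 1 + (scale-1)·z/height = 1 + (1.84-1)·8.25/15 = 1.462000
θ = twist·z/height = 33°·8.25/15 = 18.1500° = 0.316777 rad
cos θ = 0.950244, sin θ = 0.311506 (intermediates below are computed at full precision and shown rounded to 5 d.p.)
v1: (-4.5,-1.5) → rotate → (-3.80884,-2.82714) → ×s → (-5.56852,-4.13328) → (-5.57,-4.13)
v2: (-1,-5) → rotate → (0.60728,-5.06273) → ×s → (0.88785,-7.40171) → (0.89,-7.40)
v3: (0,-2.5) → rotate → (0.77876,-2.37561) → ×s → (1.13855,-3.47314) → (1.14,-3.47)
v4: (2,3.5) → rotate → (0.81022,3.94887) → ×s → (1.18454,5.77324) → (1.18,5.77)

Cross-section at z=8.25: (-5.57,-4.13) (0.89,-7.40) (1.14,-3.47) (1.18,5.77)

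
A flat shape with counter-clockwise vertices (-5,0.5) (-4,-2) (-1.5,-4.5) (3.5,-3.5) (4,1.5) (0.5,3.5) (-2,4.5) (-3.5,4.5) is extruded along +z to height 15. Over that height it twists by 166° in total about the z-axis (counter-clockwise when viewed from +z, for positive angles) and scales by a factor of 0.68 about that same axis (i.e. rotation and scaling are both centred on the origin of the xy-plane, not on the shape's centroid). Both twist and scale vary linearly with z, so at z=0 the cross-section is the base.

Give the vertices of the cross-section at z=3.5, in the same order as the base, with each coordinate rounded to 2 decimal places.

t = z/height = 3.5/15 = 0.233333
s = 1 + (scale-1)·z/height = 1 + (0.68-1)·3.5/15 = 0.925333
θ = twist·z/height = 166°·3.5/15 = 38.7333° = 0.676024 rad
cos θ = 0.780067, sin θ = 0.625697 (intermediates below are computed at full precision and shown rounded to 5 d.p.)
v1: (-5,0.5) → rotate → (-4.21318,-2.73845) → ×s → (-3.89860,-2.53398) → (-3.90,-2.53)
v2: (-4,-2) → rotate → (-1.86887,-4.06292) → ×s → (-1.72933,-3.75955) → (-1.73,-3.76)
v3: (-1.5,-4.5) → rotate → (1.64553,-4.44884) → ×s → (1.52267,-4.11666) → (1.52,-4.12)
v4: (3.5,-3.5) → rotate → (4.92017,-0.54029) → ×s → (4.55280,-0.49995) → (4.55,-0.50)
v5: (4,1.5) → rotate → (2.18172,3.67289) → ×s → (2.01882,3.39864) → (2.02,3.40)
v6: (0.5,3.5) → rotate → (-1.79990,3.04308) → ×s → (-1.66551,2.81586) → (-1.67,2.82)
v7: (-2,4.5) → rotate → (-4.37577,2.25891) → ×s → (-4.04904,2.09024) → (-4.05,2.09)
v8: (-3.5,4.5) → rotate → (-5.54587,1.32036) → ×s → (-5.13178,1.22177) → (-5.13,1.22)

Cross-section at z=3.5: (-3.90,-2.53) (-1.73,-3.76) (1.52,-4.12) (4.55,-0.50) (2.02,3.40) (-1.67,2.82) (-4.05,2.09) (-5.13,1.22)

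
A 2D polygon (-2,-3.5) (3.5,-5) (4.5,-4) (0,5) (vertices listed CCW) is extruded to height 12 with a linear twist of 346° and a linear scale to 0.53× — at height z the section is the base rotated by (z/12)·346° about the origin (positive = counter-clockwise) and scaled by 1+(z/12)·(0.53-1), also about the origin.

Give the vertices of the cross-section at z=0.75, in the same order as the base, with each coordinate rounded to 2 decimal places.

t = z/height = 0.75/12 = 0.0625
s = 1 + (scale-1)·z/height = 1 + (0.53-1)·0.75/12 = 0.970625
θ = twist·z/height = 346°·0.75/12 = 21.6250° = 0.377427 rad
cos θ = 0.929616, sin θ = 0.368530 (intermediates below are computed at full precision and shown rounded to 5 d.p.)
v1: (-2,-3.5) → rotate → (-0.56938,-3.99072) → ×s → (-0.55265,-3.87349) → (-0.55,-3.87)
v2: (3.5,-5) → rotate → (5.09631,-3.35822) → ×s → (4.94660,-3.25958) → (4.95,-3.26)
v3: (4.5,-4) → rotate → (5.65739,-2.06008) → ×s → (5.49121,-1.99956) → (5.49,-2.00)
v4: (0,5) → rotate → (-1.84265,4.64808) → ×s → (-1.78852,4.51154) → (-1.79,4.51)

Cross-section at z=0.75: (-0.55,-3.87) (4.95,-3.26) (5.49,-2.00) (-1.79,4.51)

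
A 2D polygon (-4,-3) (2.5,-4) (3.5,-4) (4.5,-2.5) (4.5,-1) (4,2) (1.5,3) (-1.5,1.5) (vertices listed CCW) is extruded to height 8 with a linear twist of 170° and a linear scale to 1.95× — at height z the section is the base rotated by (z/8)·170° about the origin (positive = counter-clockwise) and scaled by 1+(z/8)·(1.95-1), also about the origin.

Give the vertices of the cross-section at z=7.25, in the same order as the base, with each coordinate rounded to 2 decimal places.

Cross-section at z=7.25: (9.14,1.76) (-0.93,8.73) (-2.60,9.54) (-5.50,7.85) (-6.72,5.34) (-8.32,-0.09) (-4.95,-3.80) (1.29,-3.73)

t = z/height = 7.25/8 = 0.90625
s = 1 + (scale-1)·z/height = 1 + (1.95-1)·7.25/8 = 1.860938
θ = twist·z/height = 170°·7.25/8 = 154.0625° = 2.688898 rad
cos θ = -0.899272, sin θ = 0.437390 (intermediates below are computed at full precision and shown rounded to 5 d.p.)
v1: (-4,-3) → rotate → (4.90926,0.94825) → ×s → (9.13582,1.76464) → (9.14,1.76)
v2: (2.5,-4) → rotate → (-0.49862,4.69056) → ×s → (-0.92790,8.72884) → (-0.93,8.73)
v3: (3.5,-4) → rotate → (-1.39789,5.12795) → ×s → (-2.60138,9.54280) → (-2.60,9.54)
v4: (4.5,-2.5) → rotate → (-2.95325,4.21644) → ×s → (-5.49581,7.84652) → (-5.50,7.85)
v5: (4.5,-1) → rotate → (-3.60933,2.86753) → ×s → (-6.71674,5.33629) → (-6.72,5.34)
v6: (4,2) → rotate → (-4.47187,-0.04898) → ×s → (-8.32187,-0.09115) → (-8.32,-0.09)
v7: (1.5,3) → rotate → (-2.66108,-2.04173) → ×s → (-4.95210,-3.79953) → (-4.95,-3.80)
v8: (-1.5,1.5) → rotate → (0.69282,-2.00499) → ×s → (1.28930,-3.73117) → (1.29,-3.73)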